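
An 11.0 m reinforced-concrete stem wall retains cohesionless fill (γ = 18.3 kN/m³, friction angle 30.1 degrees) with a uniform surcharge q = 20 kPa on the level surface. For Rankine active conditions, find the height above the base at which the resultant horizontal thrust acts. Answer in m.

K_a = 0.3320.
Triangular part P₁ = ½K_aγH² = 367.6 at H/3 = 3.667 m; rectangular part P₂ = K_a q H = 73.04 at H/2 = 5.500 m.
ȳ = (P₁·3.667 + P₂·5.500)/(P₁+P₂) = 3.971 m.

3.97 m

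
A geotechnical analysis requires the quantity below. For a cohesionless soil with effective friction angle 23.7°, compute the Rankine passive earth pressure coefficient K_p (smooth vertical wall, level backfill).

2.34

K_p = (1 + sin φ)/(1 − sin φ) = tan²(45° + 23.7°/2) = 2.344.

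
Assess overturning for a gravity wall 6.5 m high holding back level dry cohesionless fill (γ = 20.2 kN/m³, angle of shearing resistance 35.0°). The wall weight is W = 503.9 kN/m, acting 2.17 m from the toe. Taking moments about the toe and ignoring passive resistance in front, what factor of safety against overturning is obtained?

4.36

K_a = tan²(45° − 35.0°/2) = 0.2710.
P_a = ½K_aγH² = 0.5×0.2710×20.2×6.5² = 115.6 kN/m, acting at H/3 = 2.167 m above the base.
Overturning moment M_o = P_a × H/3 = 115.6 × 2.167 = 250.5.
Resisting moment M_r = W × 2.17 = 503.9 × 2.17 = 1093.
FS_overturning = M_r/M_o = 1093/250.5 = 4.364.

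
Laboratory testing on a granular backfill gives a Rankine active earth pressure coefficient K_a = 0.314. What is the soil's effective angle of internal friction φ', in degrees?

K_a = tan²(45° − φ/2) ⇒ 45° − φ/2 = arctan(√0.314) = 29.26°.
φ = 2(45° − 29.26°) = 31.47°.

31.5°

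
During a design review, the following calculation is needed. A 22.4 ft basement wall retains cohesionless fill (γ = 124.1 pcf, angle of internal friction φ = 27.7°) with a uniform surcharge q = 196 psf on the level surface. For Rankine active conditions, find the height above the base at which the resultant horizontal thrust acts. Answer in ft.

K_a = 0.3653.
Triangular part P₁ = ½K_aγH² = 11370 at H/3 = 7.467 ft; rectangular part P₂ = K_a q H = 1604 at H/2 = 11.20 ft.
ȳ = (P₁·7.467 + P₂·11.20)/(P₁+P₂) = 7.928 ft.

7.93 ft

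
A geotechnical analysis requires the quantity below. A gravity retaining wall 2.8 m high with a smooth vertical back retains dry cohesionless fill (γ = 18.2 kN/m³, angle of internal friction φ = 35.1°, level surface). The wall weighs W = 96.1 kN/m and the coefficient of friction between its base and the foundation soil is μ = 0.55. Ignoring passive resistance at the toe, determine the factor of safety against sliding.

2.75

K_a = tan²(45° − 35.1°/2) = 0.2698.
P_a = ½K_aγH² = 0.5×0.2698×18.2×2.8² = 19.25 kN/m, acting at H/3 = 0.9333 m above the base.
FS_sliding = μW / P_a = 0.55×96.1 / 19.25 = 2.746.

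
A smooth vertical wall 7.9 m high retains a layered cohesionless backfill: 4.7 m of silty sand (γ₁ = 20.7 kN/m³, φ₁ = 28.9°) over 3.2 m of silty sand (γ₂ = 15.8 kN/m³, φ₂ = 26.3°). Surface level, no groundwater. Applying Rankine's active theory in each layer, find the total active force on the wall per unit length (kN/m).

K_a1 = tan²(45°−28.9°/2) = 0.3484; K_a2 = tan²(45°−26.3°/2) = 0.3859.
Layer 1: σ at base = K_a1 γ₁ h₁ = 33.89 kPa; P₁ = ½×33.89×4.7 = 79.65.
Layer 2: σ_v at top = γ₁h₁ = 97.29; σ_h top = K_a2×97.29 = 37.55; σ_h base = K_a2×(97.29+15.8×3.2) = 57.06.
P₂ = ½(37.55+57.06)×3.2 = 151.4. Total P_a = 79.65+151.4 = 231.0 kN/m.

231 kN/m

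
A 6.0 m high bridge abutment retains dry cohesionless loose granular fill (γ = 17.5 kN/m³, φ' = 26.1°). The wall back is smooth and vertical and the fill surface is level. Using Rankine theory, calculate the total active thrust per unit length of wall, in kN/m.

123 kN/m

K_a = tan²(45° − φ/2) = 0.3889.
P_a = ½ K_a γ H² = 0.5 × 0.3889 × 17.5 × 6.0² = 122.5 kN/m.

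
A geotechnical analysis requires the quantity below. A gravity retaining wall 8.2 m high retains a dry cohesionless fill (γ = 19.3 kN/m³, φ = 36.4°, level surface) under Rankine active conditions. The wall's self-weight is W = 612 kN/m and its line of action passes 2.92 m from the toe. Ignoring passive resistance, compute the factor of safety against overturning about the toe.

3.95

K_a = tan²(45° − 36.4°/2) = 0.2552.
P_a = ½K_aγH² = 0.5×0.2552×19.3×8.2² = 165.6 kN/m, acting at H/3 = 2.733 m above the base.
Overturning moment M_o = P_a × H/3 = 165.6 × 2.733 = 452.5.
Resisting moment M_r = W × 2.92 = 612 × 2.92 = 1787.
FS_overturning = M_r/M_o = 1787/452.5 = 3.949.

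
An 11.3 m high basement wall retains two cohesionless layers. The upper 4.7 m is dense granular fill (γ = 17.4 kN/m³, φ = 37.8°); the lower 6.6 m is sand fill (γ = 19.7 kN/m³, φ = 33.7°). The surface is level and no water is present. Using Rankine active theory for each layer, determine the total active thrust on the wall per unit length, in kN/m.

K_a1 = tan²(45°−37.8°/2) = 0.2400; K_a2 = tan²(45°−33.7°/2) = 0.2863.
Layer 1: σ at base = K_a1 γ₁ h₁ = 19.63 kPa; P₁ = ½×19.63×4.7 = 46.12.
Layer 2: σ_v at top = γ₁h₁ = 81.78; σ_h top = K_a2×81.78 = 23.41; σ_h base = K_a2×(81.78+19.7×6.6) = 60.64.
P₂ = ½(23.41+60.64)×6.6 = 277.4. Total P_a = 46.12+277.4 = 323.5 kN/m.

323 kN/m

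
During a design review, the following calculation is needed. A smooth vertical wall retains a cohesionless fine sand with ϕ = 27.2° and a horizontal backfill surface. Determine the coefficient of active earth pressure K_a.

K_a = (1 − sin φ)/(1 + sin φ) = (1 − sin 27.2°)/(1 + sin 27.2°) = 0.3726.

0.373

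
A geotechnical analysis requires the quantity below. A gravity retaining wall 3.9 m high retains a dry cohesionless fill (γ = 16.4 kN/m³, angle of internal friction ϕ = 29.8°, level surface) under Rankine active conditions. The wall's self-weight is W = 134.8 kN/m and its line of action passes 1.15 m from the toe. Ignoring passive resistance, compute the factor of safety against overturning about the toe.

K_a = tan²(45° − 29.8°/2) = 0.3360.
P_a = ½K_aγH² = 0.5×0.3360×16.4×3.9² = 41.91 kN/m, acting at H/3 = 1.300 m above the base.
Overturning moment M_o = P_a × H/3 = 41.91 × 1.300 = 54.48.
Resisting moment M_r = W × 1.15 = 134.8 × 1.15 = 155.0.
FS_overturning = M_r/M_o = 155.0/54.48 = 2.845.

2.85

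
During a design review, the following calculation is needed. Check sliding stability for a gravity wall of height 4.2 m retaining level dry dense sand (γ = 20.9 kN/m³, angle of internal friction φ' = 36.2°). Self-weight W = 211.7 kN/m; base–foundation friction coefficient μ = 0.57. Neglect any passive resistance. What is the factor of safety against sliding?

2.54

K_a = tan²(45° − 36.2°/2) = 0.2574.
P_a = ½K_aγH² = 0.5×0.2574×20.9×4.2² = 47.45 kN/m, acting at H/3 = 1.400 m above the base.
FS_sliding = μW / P_a = 0.57×211.7 / 47.45 = 2.543.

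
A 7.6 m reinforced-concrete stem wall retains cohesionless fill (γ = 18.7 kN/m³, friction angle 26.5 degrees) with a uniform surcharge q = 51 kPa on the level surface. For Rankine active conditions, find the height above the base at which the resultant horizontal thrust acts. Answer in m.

K_a = 0.3829.
Triangular part P₁ = ½K_aγH² = 206.8 at H/3 = 2.533 m; rectangular part P₂ = K_a q H = 148.4 at H/2 = 3.800 m.
ȳ = (P₁·2.533 + P₂·3.800)/(P₁+P₂) = 3.063 m.

3.06 m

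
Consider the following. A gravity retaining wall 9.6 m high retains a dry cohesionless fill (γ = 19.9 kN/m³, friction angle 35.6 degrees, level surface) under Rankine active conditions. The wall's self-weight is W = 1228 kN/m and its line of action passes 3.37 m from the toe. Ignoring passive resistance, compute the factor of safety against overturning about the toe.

5.34

K_a = tan²(45° − 35.6°/2) = 0.2641.
P_a = ½K_aγH² = 0.5×0.2641×19.9×9.6² = 242.2 kN/m, acting at H/3 = 3.200 m above the base.
Overturning moment M_o = P_a × H/3 = 242.2 × 3.200 = 775.0.
Resisting moment M_r = W × 3.37 = 1228 × 3.37 = 4138.
FS_overturning = M_r/M_o = 4138/775.0 = 5.340.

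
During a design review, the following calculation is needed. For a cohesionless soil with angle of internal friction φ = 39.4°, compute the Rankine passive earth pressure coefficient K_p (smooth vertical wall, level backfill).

4.48

K_p = (1 + sin φ)/(1 − sin φ) = tan²(45° + 39.4°/2) = 4.475.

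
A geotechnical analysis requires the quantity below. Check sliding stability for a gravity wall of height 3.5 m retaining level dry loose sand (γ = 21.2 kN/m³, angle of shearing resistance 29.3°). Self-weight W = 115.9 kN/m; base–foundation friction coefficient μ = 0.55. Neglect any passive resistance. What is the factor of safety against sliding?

1.43

K_a = tan²(45° − 29.3°/2) = 0.3428.
P_a = ½K_aγH² = 0.5×0.3428×21.2×3.5² = 44.52 kN/m, acting at H/3 = 1.167 m above the base.
FS_sliding = μW / P_a = 0.55×115.9 / 44.52 = 1.432.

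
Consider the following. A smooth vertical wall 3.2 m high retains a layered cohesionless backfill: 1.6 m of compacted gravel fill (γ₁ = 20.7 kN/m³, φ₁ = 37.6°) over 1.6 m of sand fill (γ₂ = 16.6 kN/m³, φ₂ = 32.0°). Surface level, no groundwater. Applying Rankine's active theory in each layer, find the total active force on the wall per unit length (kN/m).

29.2 kN/m

K_a1 = tan²(45°−37.6°/2) = 0.2421; K_a2 = tan²(45°−32.0°/2) = 0.3073.
Layer 1: σ at base = K_a1 γ₁ h₁ = 8.019 kPa; P₁ = ½×8.019×1.6 = 6.415.
Layer 2: σ_v at top = γ₁h₁ = 33.12; σ_h top = K_a2×33.12 = 10.18; σ_h base = K_a2×(33.12+16.6×1.6) = 18.34.
P₂ = ½(10.18+18.34)×1.6 = 22.81. Total P_a = 6.415+22.81 = 29.23 kN/m.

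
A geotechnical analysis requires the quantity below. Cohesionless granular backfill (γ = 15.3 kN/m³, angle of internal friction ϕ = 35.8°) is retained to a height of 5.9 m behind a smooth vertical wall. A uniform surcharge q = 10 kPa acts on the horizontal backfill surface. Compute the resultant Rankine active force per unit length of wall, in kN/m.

K_a = tan²(45° − φ/2) = 0.2619.
Soil triangle: ½ K_a γ H² = 0.5×0.2619×15.3×5.9² = 69.73 kN/m.
Surcharge rectangle: K_a q H = 0.2619×10×5.9 = 15.45 kN/m.
Total = 69.73 + 15.45 = 85.18 kN/m.

85.2 kN/m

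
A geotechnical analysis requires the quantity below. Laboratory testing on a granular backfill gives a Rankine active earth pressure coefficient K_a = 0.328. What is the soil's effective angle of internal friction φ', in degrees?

K_a = tan²(45° − φ/2) ⇒ 45° − φ/2 = arctan(√0.328) = 29.80°.
φ = 2(45° − 29.80°) = 30.40°.

30.4°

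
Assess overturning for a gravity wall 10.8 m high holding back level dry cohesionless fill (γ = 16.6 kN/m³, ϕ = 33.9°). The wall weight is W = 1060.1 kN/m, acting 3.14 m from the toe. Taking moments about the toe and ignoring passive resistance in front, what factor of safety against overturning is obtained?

3.36

K_a = tan²(45° − 33.9°/2) = 0.2839.
P_a = ½K_aγH² = 0.5×0.2839×16.6×10.8² = 274.9 kN/m, acting at H/3 = 3.600 m above the base.
Overturning moment M_o = P_a × H/3 = 274.9 × 3.600 = 989.5.
Resisting moment M_r = W × 3.14 = 1060.1 × 3.14 = 3329.
FS_overturning = M_r/M_o = 3329/989.5 = 3.364.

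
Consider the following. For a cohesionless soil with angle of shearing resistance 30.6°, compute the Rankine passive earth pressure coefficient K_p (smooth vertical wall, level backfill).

K_p = (1 + sin φ)/(1 − sin φ) = tan²(45° + 30.6°/2) = 3.074.

3.07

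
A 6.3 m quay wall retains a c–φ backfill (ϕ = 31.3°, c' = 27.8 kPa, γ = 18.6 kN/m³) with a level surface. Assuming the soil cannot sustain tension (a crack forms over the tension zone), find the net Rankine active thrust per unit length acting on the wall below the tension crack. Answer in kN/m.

K_a = 0.3162; √K_a = 0.5623.
Tension-crack depth z_c = 2c/(γ√K_a) = 2×27.8/(18.6×0.5623) = 5.316 m.
σ_a at base = K_a γ H − 2c√K_a = 0.3162×18.6×6.3 − 2×27.8×0.5623 = 5.788 kPa.
P_a = ½ × 5.788 × (H − z_c) = 0.5×5.788×0.9841 = 2.848 kN/m.

2.85 kN/m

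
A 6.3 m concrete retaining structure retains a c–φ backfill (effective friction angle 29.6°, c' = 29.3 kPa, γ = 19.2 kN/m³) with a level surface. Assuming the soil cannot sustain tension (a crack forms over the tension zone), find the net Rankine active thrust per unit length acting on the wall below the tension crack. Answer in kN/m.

3.63 kN/m

K_a = 0.3387; √K_a = 0.5820.
Tension-crack depth z_c = 2c/(γ√K_a) = 2×29.3/(19.2×0.5820) = 5.244 m.
σ_a at base = K_a γ H − 2c√K_a = 0.3387×19.2×6.3 − 2×29.3×0.5820 = 6.868 kPa.
P_a = ½ × 6.868 × (H − z_c) = 0.5×6.868×1.056 = 3.626 kN/m.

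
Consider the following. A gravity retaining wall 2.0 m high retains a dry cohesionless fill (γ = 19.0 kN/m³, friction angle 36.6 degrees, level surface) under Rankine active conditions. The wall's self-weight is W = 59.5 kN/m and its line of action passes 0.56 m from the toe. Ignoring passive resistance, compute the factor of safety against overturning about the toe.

K_a = tan²(45° − 36.6°/2) = 0.2530.
P_a = ½K_aγH² = 0.5×0.2530×19.0×2.0² = 9.612 kN/m, acting at H/3 = 0.6667 m above the base.
Overturning moment M_o = P_a × H/3 = 9.612 × 0.6667 = 6.408.
Resisting moment M_r = W × 0.56 = 59.5 × 0.56 = 33.32.
FS_overturning = M_r/M_o = 33.32/6.408 = 5.200.

5.20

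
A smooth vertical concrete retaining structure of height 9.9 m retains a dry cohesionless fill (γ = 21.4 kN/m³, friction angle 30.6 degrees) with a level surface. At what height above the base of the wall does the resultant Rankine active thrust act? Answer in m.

3.30 m

K_a = 0.3253.
The pressure distribution is triangular, so the resultant acts at H/3 above the base = 9.9/3 = 3.300 m.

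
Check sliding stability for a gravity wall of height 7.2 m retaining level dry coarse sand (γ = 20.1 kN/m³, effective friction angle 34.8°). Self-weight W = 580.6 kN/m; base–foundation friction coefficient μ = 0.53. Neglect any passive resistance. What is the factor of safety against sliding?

K_a = tan²(45° − 34.8°/2) = 0.2733.
P_a = ½K_aγH² = 0.5×0.2733×20.1×7.2² = 142.4 kN/m, acting at H/3 = 2.400 m above the base.
FS_sliding = μW / P_a = 0.53×580.6 / 142.4 = 2.161.

2.16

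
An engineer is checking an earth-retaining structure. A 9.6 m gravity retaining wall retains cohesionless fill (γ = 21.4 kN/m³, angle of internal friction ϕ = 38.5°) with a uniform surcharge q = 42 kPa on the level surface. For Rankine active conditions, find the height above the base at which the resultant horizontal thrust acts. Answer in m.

K_a = 0.2327.
Triangular part P₁ = ½K_aγH² = 229.4 at H/3 = 3.200 m; rectangular part P₂ = K_a q H = 93.81 at H/2 = 4.800 m.
ȳ = (P₁·3.200 + P₂·4.800)/(P₁+P₂) = 3.664 m.

3.66 m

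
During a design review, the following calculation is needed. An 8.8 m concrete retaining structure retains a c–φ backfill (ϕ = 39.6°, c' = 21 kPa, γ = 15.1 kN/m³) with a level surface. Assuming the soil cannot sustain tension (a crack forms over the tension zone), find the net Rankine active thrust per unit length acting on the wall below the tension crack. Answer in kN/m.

14.0 kN/m

K_a = 0.2214; √K_a = 0.4706.
Tension-crack depth z_c = 2c/(γ√K_a) = 2×21/(15.1×0.4706) = 5.911 m.
σ_a at base = K_a γ H − 2c√K_a = 0.2214×15.1×8.8 − 2×21×0.4706 = 9.660 kPa.
P_a = ½ × 9.660 × (H − z_c) = 0.5×9.660×2.889 = 13.95 kN/m.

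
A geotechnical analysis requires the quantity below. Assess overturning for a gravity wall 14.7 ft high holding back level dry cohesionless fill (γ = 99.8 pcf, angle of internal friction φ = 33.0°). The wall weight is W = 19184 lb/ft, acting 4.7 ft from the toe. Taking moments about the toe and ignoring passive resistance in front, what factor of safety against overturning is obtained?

5.79

K_a = tan²(45° − 33.0°/2) = 0.2948.
P_a = ½K_aγH² = 0.5×0.2948×99.8×14.7² = 3179 lb/ft, acting at H/3 = 4.900 ft above the base.
Overturning moment M_o = P_a × H/3 = 3179 × 4.900 = 15580.
Resisting moment M_r = W × 4.7 = 19184 × 4.7 = 90160.
FS_overturning = M_r/M_o = 90160/15580 = 5.789.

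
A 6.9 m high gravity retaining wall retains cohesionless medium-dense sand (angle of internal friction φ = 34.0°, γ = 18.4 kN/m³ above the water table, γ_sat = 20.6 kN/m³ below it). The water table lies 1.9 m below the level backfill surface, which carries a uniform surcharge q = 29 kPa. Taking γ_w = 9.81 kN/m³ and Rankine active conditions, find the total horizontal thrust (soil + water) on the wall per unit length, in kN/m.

K_a = tan²(45° − φ/2) = 0.2827.
γ' = 20.6 − 9.81 = 10.79 kN/m³. h₂ = H − d_w = 5.0 m.
σ'_h: at surface K_a·q = 8.199; at WT K_a(q+γd_w) = 18.08; at base K_a(q+γd_w+γ'h₂) = 33.33 kPa.
P₁ = ½(8.199+18.08)×1.9 = 24.97; P₂ = ½(18.08+33.33)×5.0 = 128.5; P_w = ½γ_w h₂² = 122.6.
Total = 24.97+128.5+122.6 = 276.1 kN/m.

276 kN/m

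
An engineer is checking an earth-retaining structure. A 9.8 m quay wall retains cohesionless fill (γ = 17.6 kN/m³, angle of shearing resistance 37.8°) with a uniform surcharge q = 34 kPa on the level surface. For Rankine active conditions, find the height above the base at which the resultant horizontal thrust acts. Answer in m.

K_a = 0.2400.
Triangular part P₁ = ½K_aγH² = 202.8 at H/3 = 3.267 m; rectangular part P₂ = K_a q H = 79.97 at H/2 = 4.900 m.
ȳ = (P₁·3.267 + P₂·4.900)/(P₁+P₂) = 3.729 m.

3.73 m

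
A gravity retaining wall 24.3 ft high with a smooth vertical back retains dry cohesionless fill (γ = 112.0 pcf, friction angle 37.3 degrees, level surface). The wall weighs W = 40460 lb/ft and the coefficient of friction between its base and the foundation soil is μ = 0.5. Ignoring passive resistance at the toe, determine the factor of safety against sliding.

K_a = tan²(45° − 37.3°/2) = 0.2453.
P_a = ½K_aγH² = 0.5×0.2453×112.0×24.3² = 8113 lb/ft, acting at H/3 = 8.100 ft above the base.
FS_sliding = μW / P_a = 0.5×40460 / 8113 = 2.494.

2.49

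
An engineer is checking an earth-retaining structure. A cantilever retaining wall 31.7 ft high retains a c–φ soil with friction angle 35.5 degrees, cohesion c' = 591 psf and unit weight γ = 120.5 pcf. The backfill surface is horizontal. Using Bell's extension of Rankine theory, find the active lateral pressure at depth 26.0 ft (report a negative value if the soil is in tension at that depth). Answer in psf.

222 psf

K_a = (1 − sin φ)/(1 + sin φ) = 0.2653.
σ_a = K_a γ z − 2c√K_a = 0.2653×120.5×26.0 − 2×591×0.5150 = 222.3 psf.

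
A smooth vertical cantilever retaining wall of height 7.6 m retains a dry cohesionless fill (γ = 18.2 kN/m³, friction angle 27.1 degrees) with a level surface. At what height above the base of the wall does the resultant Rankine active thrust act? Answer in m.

2.53 m

K_a = 0.3741.
The pressure distribution is triangular, so the resultant acts at H/3 above the base = 7.6/3 = 2.533 m.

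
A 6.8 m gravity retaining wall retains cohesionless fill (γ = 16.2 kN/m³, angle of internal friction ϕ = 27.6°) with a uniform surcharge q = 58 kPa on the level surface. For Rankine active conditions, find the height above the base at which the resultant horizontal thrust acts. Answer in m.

K_a = 0.3668.
Triangular part P₁ = ½K_aγH² = 137.4 at H/3 = 2.267 m; rectangular part P₂ = K_a q H = 144.7 at H/2 = 3.400 m.
ȳ = (P₁·2.267 + P₂·3.400)/(P₁+P₂) = 2.848 m.

2.85 m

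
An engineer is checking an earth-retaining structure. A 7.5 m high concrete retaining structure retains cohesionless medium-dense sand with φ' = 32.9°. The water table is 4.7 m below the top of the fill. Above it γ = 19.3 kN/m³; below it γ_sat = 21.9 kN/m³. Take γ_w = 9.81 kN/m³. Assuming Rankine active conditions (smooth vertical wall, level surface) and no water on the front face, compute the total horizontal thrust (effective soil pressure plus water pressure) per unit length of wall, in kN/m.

191 kN/m

K_a = tan²(45° − φ/2) = 0.2960.
γ' = 21.9 − 9.81 = 12.09 kN/m³. Depth below WT = 2.8 m.
σ'_h at WT = K_a γ d_w = 26.85 kPa; at base = 26.85 + K_a γ' × 2.8 = 36.87 kPa.
P₁ (0–4.7 m) = ½×26.85×4.7 = 63.10. P₂ (4.7–7.5 m) = ½(26.85+36.87)×2.8 = 89.22.
P_w = ½ γ_w h₂² = 0.5×9.81×2.8² = 38.46. Total = 63.10+89.22+38.46 = 190.8 kN/m.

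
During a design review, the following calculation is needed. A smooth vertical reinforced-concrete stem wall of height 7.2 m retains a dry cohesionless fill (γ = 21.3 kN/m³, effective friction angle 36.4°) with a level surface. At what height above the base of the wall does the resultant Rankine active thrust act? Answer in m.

K_a = 0.2552.
The pressure distribution is triangular, so the resultant acts at H/3 above the base = 7.2/3 = 2.400 m.

2.40 m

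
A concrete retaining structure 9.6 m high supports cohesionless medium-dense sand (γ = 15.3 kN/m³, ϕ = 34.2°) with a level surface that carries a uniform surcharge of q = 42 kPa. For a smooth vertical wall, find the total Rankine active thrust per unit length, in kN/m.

K_a = tan²(45° − φ/2) = 0.2803.
Soil triangle: ½ K_a γ H² = 0.5×0.2803×15.3×9.6² = 197.6 kN/m.
Surcharge rectangle: K_a q H = 0.2803×42×9.6 = 113.0 kN/m.
Total = 197.6 + 113.0 = 310.7 kN/m.

311 kN/m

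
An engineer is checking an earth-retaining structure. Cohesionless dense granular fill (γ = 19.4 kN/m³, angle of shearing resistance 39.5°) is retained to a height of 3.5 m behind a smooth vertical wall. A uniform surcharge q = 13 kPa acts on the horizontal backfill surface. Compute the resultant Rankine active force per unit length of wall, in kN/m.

K_a = tan²(45° − φ/2) = 0.2224.
Soil triangle: ½ K_a γ H² = 0.5×0.2224×19.4×3.5² = 26.43 kN/m.
Surcharge rectangle: K_a q H = 0.2224×13×3.5 = 10.12 kN/m.
Total = 26.43 + 10.12 = 36.55 kN/m.

36.6 kN/m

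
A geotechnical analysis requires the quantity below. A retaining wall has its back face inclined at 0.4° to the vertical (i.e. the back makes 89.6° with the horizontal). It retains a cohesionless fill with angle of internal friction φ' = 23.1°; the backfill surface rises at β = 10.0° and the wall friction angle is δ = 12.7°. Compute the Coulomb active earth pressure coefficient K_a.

0.465

K_a = sin²(α+φ) / [sin²α · sin(α−δ) · (1 + √{sin(φ+δ)sin(φ−β) / (sin(α−δ)sin(α+β))})²].
With α = 89.6°, φ = 23.1°, δ = 12.7°, β = 10.0°: K_a = 0.4645.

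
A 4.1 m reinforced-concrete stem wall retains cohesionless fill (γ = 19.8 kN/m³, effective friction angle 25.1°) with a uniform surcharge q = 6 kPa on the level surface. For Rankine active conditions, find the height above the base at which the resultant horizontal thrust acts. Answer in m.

1.45 m

K_a = 0.4043.
Triangular part P₁ = ½K_aγH² = 67.28 at H/3 = 1.367 m; rectangular part P₂ = K_a q H = 9.946 at H/2 = 2.050 m.
ȳ = (P₁·1.367 + P₂·2.050)/(P₁+P₂) = 1.455 m.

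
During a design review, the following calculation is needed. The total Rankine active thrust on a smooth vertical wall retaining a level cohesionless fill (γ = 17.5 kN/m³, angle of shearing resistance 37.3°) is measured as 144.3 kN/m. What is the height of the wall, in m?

K_a = 0.2453. P_a = ½ K_a γ H² ⇒ H = √(2P_a/(K_a γ)).
H = √(2×144.3/(0.2453×17.5)) = 8.199 m.

8.20 m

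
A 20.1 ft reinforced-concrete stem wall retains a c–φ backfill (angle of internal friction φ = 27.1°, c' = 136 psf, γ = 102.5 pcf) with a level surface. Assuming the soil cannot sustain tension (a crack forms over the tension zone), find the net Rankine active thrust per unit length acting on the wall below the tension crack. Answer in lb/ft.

K_a = 0.3741; √K_a = 0.6116.
Tension-crack depth z_c = 2c/(γ√K_a) = 2×136/(102.5×0.6116) = 4.339 ft.
σ_a at base = K_a γ H − 2c√K_a = 0.3741×102.5×20.1 − 2×136×0.6116 = 604.3 psf.
P_a = ½ × 604.3 × (H − z_c) = 0.5×604.3×15.76 = 4762 lb/ft.

4760 lb/ft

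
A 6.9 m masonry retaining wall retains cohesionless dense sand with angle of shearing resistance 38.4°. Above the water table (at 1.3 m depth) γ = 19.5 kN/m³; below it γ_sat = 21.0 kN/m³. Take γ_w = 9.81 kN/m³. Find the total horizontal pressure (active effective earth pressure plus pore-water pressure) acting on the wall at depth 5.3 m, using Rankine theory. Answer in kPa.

55.6 kPa

K_a = (1 − sin φ)/(1 + sin φ) = 0.2337.
γ' = 21.0 − 9.81 = 11.19 kN/m³.
Effective vertical stress at 5.3 m: σ'_v = 19.5×1.3 + 11.19×4.00 = 70.11 kPa.
σ'_h = K_a σ'_v = 0.2337 × 70.11 = 16.38 kPa; u = γ_w × 4.00 = 39.24 kPa.
Total σ_h = 16.38 + 39.24 = 55.62 kPa.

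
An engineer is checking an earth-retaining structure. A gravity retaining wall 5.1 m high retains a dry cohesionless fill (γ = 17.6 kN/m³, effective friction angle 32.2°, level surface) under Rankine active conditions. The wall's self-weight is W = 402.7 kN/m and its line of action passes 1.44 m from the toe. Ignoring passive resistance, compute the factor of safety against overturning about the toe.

4.89

K_a = tan²(45° − 32.2°/2) = 0.3047.
P_a = ½K_aγH² = 0.5×0.3047×17.6×5.1² = 69.75 kN/m, acting at H/3 = 1.700 m above the base.
Overturning moment M_o = P_a × H/3 = 69.75 × 1.700 = 118.6.
Resisting moment M_r = W × 1.44 = 402.7 × 1.44 = 579.9.
FS_overturning = M_r/M_o = 579.9/118.6 = 4.890.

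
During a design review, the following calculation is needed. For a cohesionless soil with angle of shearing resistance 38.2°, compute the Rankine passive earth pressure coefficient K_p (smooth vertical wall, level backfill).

4.24

K_p = (1 + sin φ)/(1 − sin φ) = tan²(45° + 38.2°/2) = 4.241.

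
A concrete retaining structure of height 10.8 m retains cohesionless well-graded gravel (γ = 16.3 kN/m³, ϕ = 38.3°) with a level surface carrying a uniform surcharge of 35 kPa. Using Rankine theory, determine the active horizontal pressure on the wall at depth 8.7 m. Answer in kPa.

K_a = (1 − sin φ)/(1 + sin φ) = 0.2347.
σ_v = γz + q = 16.3 × 8.7 + 35 = 176.8 kPa.
σ_h = K_a σ_v = 0.2347 × 176.8 = 41.50 kPa.

41.5 kPa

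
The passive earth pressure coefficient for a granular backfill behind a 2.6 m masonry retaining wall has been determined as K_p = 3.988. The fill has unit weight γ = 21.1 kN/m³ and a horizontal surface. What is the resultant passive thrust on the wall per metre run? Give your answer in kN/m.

284 kN/m

P = ½ K_p γ H² = 0.5 × 3.988 × 21.1 × 2.6² = 284.4 kN/m.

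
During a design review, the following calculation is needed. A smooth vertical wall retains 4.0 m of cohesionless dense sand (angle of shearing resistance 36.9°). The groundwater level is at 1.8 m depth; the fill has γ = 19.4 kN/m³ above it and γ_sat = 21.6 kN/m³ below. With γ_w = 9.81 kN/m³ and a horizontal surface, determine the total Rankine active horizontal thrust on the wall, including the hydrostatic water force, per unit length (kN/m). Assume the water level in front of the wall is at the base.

57.9 kN/m

K_a = tan²(45° − φ/2) = 0.2497.
γ' = 21.6 − 9.81 = 11.79 kN/m³. Depth below WT = 2.2 m.
σ'_h at WT = K_a γ d_w = 8.719 kPa; at base = 8.719 + K_a γ' × 2.2 = 15.19 kPa.
P₁ (0–1.8 m) = ½×8.719×1.8 = 7.847. P₂ (1.8–4.0 m) = ½(8.719+15.19)×2.2 = 26.30.
P_w = ½ γ_w h₂² = 0.5×9.81×2.2² = 23.74. Total = 7.847+26.30+23.74 = 57.89 kN/m.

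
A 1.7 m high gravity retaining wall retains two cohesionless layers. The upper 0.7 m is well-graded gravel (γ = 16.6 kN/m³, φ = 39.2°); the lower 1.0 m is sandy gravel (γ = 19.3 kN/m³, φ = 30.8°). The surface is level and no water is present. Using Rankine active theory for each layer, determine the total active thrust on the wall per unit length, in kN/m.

7.78 kN/m

K_a1 = tan²(45°−39.2°/2) = 0.2255; K_a2 = tan²(45°−30.8°/2) = 0.3227.
Layer 1: σ at base = K_a1 γ₁ h₁ = 2.620 kPa; P₁ = ½×2.620×0.7 = 0.9170.
Layer 2: σ_v at top = γ₁h₁ = 11.62; σ_h top = K_a2×11.62 = 3.750; σ_h base = K_a2×(11.62+19.3×1.0) = 9.978.
P₂ = ½(3.750+9.978)×1.0 = 6.864. Total P_a = 0.9170+6.864 = 7.781 kN/m.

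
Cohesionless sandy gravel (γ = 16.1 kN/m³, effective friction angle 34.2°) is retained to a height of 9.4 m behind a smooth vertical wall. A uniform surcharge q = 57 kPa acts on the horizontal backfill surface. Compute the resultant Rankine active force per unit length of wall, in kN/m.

350 kN/m

K_a = tan²(45° − φ/2) = 0.2803.
Soil triangle: ½ K_a γ H² = 0.5×0.2803×16.1×9.4² = 199.4 kN/m.
Surcharge rectangle: K_a q H = 0.2803×57×9.4 = 150.2 kN/m.
Total = 199.4 + 150.2 = 349.6 kN/m.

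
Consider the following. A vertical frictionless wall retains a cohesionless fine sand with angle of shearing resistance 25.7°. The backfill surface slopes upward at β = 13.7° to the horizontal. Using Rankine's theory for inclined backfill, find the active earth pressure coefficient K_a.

0.443

K_a = cos β · (cos β − √(cos²β − cos²φ)) / (cos β + √(cos²β − cos²φ)).
cos β = 0.9715, cos φ = 0.9011, √(cos²β − cos²φ) = 0.3633.
K_a = 0.9715 × (0.9715 − 0.3633)/(0.9715 + 0.3633) = 0.4427.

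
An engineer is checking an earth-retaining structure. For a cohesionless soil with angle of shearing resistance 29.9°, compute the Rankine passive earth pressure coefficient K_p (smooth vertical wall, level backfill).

K_p = (1 + sin φ)/(1 − sin φ) = tan²(45° + 29.9°/2) = 2.988.

2.99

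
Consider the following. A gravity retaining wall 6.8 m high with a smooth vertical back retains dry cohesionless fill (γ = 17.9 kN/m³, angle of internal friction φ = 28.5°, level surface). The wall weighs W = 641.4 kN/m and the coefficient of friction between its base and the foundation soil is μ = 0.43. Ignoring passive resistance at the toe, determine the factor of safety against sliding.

K_a = tan²(45° − 28.5°/2) = 0.3540.
P_a = ½K_aγH² = 0.5×0.3540×17.9×6.8² = 146.5 kN/m, acting at H/3 = 2.267 m above the base.
FS_sliding = μW / P_a = 0.43×641.4 / 146.5 = 1.883.

1.88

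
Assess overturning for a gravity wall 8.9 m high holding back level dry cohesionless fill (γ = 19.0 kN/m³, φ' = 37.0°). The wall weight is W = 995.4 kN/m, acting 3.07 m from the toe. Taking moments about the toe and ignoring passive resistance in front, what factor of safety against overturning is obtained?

K_a = tan²(45° − 37.0°/2) = 0.2486.
P_a = ½K_aγH² = 0.5×0.2486×19.0×8.9² = 187.1 kN/m, acting at H/3 = 2.967 m above the base.
Overturning moment M_o = P_a × H/3 = 187.1 × 2.967 = 554.9.
Resisting moment M_r = W × 3.07 = 995.4 × 3.07 = 3056.
FS_overturning = M_r/M_o = 3056/554.9 = 5.507.

5.51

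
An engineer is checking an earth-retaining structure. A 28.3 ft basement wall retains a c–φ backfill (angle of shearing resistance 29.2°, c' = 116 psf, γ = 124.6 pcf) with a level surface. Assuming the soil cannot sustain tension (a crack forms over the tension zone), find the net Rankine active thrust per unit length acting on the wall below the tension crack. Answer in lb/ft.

K_a = 0.3442; √K_a = 0.5867.
Tension-crack depth z_c = 2c/(γ√K_a) = 2×116/(124.6×0.5867) = 3.174 ft.
σ_a at base = K_a γ H − 2c√K_a = 0.3442×124.6×28.3 − 2×116×0.5867 = 1078 psf.
P_a = ½ × 1078 × (H − z_c) = 0.5×1078×25.13 = 13540 lb/ft.

13500 lb/ft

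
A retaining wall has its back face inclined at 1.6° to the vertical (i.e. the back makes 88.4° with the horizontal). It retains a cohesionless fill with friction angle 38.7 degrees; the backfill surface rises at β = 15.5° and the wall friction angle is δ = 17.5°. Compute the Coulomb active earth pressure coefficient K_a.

0.264

K_a = sin²(α+φ) / [sin²α · sin(α−δ) · (1 + √{sin(φ+δ)sin(φ−β) / (sin(α−δ)sin(α+β))})²].
With α = 88.4°, φ = 38.7°, δ = 17.5°, β = 15.5°: K_a = 0.2640.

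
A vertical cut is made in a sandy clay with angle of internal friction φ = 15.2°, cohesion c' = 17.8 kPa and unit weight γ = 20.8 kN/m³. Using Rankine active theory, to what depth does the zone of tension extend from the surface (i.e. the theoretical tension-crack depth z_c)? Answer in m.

K_a = tan²(45° − 15.2°/2) = 0.5845; √K_a = 0.7646.
The active pressure is zero where K_a γ z = 2c√K_a, so z_c = 2c/(γ√K_a) = 2×17.8/(20.8×0.7646) = 2.239 m.

2.24 m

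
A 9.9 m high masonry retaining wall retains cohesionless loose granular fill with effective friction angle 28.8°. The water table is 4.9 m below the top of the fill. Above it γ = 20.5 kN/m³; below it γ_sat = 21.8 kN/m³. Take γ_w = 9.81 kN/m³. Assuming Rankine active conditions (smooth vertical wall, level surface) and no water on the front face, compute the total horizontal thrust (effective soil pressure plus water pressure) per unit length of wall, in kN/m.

437 kN/m

K_a = tan²(45° − φ/2) = 0.3498.
γ' = 21.8 − 9.81 = 11.99 kN/m³. Depth below WT = 5.0 m.
σ'_h at WT = K_a γ d_w = 35.13 kPa; at base = 35.13 + K_a γ' × 5.0 = 56.10 kPa.
P₁ (0–4.9 m) = ½×35.13×4.9 = 86.07. P₂ (4.9–9.9 m) = ½(35.13+56.10)×5.0 = 228.1.
P_w = ½ γ_w h₂² = 0.5×9.81×5.0² = 122.6. Total = 86.07+228.1+122.6 = 436.8 kN/m.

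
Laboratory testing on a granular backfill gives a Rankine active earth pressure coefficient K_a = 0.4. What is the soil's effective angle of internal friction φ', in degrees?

K_a = tan²(45° − φ/2) ⇒ 45° − φ/2 = arctan(√0.4) = 32.31°.
φ = 2(45° − 32.31°) = 25.38°.

25.4°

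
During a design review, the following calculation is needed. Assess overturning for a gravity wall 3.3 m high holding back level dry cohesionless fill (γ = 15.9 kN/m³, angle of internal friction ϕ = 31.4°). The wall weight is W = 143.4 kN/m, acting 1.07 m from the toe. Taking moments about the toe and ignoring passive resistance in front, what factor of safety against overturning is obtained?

K_a = tan²(45° − 31.4°/2) = 0.3149.
P_a = ½K_aγH² = 0.5×0.3149×15.9×3.3² = 27.26 kN/m, acting at H/3 = 1.100 m above the base.
Overturning moment M_o = P_a × H/3 = 27.26 × 1.100 = 29.99.
Resisting moment M_r = W × 1.07 = 143.4 × 1.07 = 153.4.
FS_overturning = M_r/M_o = 153.4/29.99 = 5.116.

5.12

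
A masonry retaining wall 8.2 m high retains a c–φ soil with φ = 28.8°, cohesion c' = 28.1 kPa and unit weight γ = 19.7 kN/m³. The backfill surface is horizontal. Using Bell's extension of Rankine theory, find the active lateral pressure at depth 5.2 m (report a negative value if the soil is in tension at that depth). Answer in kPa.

2.59 kPa

K_a = (1 − sin φ)/(1 + sin φ) = 0.3498.
σ_a = K_a γ z − 2c√K_a = 0.3498×19.7×5.2 − 2×28.1×0.5914 = 2.592 kPa.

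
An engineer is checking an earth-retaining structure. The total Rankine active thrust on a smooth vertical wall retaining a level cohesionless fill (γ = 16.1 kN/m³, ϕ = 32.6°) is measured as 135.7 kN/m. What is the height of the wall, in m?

7.50 m

K_a = 0.2997. P_a = ½ K_a γ H² ⇒ H = √(2P_a/(K_a γ)).
H = √(2×135.7/(0.2997×16.1)) = 7.499 m.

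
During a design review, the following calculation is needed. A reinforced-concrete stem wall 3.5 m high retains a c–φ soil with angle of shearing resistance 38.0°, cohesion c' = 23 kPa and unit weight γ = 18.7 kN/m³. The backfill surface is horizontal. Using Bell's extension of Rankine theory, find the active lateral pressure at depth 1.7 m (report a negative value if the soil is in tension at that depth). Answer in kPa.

K_a = (1 − sin φ)/(1 + sin φ) = 0.2379.
σ_a = K_a γ z − 2c√K_a = 0.2379×18.7×1.7 − 2×23×0.4877 = -14.87 kPa.

-14.9 kPa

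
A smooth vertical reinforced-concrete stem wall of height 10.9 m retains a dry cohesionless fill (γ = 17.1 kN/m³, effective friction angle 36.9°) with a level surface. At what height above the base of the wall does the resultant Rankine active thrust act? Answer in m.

K_a = 0.2497.
The pressure distribution is triangular, so the resultant acts at H/3 above the base = 10.9/3 = 3.633 m.

3.63 m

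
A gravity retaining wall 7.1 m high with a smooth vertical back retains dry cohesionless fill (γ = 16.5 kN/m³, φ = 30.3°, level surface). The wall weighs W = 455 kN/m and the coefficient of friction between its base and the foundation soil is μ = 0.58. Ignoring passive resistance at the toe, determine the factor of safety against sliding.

1.93

K_a = tan²(45° − 30.3°/2) = 0.3293.
P_a = ½K_aγH² = 0.5×0.3293×16.5×7.1² = 137.0 kN/m, acting at H/3 = 2.367 m above the base.
FS_sliding = μW / P_a = 0.58×455 / 137.0 = 1.927.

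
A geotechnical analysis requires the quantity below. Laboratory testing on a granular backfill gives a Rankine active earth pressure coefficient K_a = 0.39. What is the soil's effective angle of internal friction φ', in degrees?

26.0°

K_a = tan²(45° − φ/2) ⇒ 45° − φ/2 = arctan(√0.39) = 31.98°.
φ = 2(45° − 31.98°) = 26.03°.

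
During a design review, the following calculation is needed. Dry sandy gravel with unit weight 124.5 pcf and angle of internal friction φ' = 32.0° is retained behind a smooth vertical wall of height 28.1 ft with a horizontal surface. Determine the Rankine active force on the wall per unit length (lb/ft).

K_a = tan²(45° − φ/2) = 0.3073.
P_a = ½ K_a γ H² = 0.5 × 0.3073 × 124.5 × 28.1² = 15100 lb/ft.

15100 lb/ft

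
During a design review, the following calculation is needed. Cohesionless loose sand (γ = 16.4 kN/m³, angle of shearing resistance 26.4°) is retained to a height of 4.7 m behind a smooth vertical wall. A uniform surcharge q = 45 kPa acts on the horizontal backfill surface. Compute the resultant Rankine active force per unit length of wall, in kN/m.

151 kN/m

K_a = tan²(45° − φ/2) = 0.3844.
Soil triangle: ½ K_a γ H² = 0.5×0.3844×16.4×4.7² = 69.64 kN/m.
Surcharge rectangle: K_a q H = 0.3844×45×4.7 = 81.31 kN/m.
Total = 69.64 + 81.31 = 150.9 kN/m.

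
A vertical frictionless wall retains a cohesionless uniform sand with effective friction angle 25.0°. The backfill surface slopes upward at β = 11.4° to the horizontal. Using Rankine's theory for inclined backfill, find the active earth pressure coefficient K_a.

K_a = cos β · (cos β − √(cos²β − cos²φ)) / (cos β + √(cos²β − cos²φ)).
cos β = 0.9803, cos φ = 0.9063, √(cos²β − cos²φ) = 0.3735.
K_a = 0.9803 × (0.9803 − 0.3735)/(0.9803 + 0.3735) = 0.4393.

0.439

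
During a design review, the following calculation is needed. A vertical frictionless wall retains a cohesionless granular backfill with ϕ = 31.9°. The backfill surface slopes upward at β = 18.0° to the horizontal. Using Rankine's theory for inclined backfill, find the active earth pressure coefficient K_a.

K_a = cos β · (cos β − √(cos²β − cos²φ)) / (cos β + √(cos²β − cos²φ)).
cos β = 0.9511, cos φ = 0.8490, √(cos²β − cos²φ) = 0.4287.
K_a = 0.9511 × (0.9511 − 0.4287)/(0.9511 + 0.4287) = 0.3601.

0.360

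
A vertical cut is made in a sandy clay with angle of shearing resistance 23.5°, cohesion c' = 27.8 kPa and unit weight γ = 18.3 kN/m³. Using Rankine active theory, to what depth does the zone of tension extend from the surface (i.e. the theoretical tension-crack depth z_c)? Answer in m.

4.63 m

K_a = tan²(45° − 23.5°/2) = 0.4298; √K_a = 0.6556.
The active pressure is zero where K_a γ z = 2c√K_a, so z_c = 2c/(γ√K_a) = 2×27.8/(18.3×0.6556) = 4.634 m.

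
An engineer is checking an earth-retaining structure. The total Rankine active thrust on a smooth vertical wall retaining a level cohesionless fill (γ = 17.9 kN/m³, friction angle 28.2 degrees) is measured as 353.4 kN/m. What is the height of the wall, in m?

10.5 m

K_a = 0.3582. P_a = ½ K_a γ H² ⇒ H = √(2P_a/(K_a γ)).
H = √(2×353.4/(0.3582×17.9)) = 10.50 m.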